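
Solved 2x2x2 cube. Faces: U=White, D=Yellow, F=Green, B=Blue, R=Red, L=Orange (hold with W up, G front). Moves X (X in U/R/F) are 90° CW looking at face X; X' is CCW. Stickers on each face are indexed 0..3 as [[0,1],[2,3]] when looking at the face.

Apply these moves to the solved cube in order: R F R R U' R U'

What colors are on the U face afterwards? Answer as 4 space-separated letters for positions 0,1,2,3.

Answer: Y W R W

Derivation:
After move 1 (R): R=RRRR U=WGWG F=GYGY D=YBYB B=WBWB
After move 2 (F): F=GGYY U=WGOO R=WRGR D=RRYB L=OYOB
After move 3 (R): R=GWRR U=WGOY F=GRYB D=RWYW B=OBGB
After move 4 (R): R=RGRW U=WROB F=GWYW D=RGYO B=YBGB
After move 5 (U'): U=RBWO F=OYYW R=GWRW B=RGGB L=YBOB
After move 6 (R): R=RGWW U=RYWW F=OGYO D=RGYR B=OGBB
After move 7 (U'): U=YWRW F=YBYO R=OGWW B=RGBB L=OGOB
Query: U face = YWRW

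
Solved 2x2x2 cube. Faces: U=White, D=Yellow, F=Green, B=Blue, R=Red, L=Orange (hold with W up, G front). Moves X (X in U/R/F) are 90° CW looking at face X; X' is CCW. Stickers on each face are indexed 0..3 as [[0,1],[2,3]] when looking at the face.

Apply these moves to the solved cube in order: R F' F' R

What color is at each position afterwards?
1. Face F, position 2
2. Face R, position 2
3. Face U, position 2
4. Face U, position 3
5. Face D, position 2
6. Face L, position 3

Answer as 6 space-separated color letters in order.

After move 1 (R): R=RRRR U=WGWG F=GYGY D=YBYB B=WBWB
After move 2 (F'): F=YYGG U=WGRR R=BRYR D=OOYB L=OGOW
After move 3 (F'): F=YGYG U=WGBY R=OROR D=GWYB L=OROR
After move 4 (R): R=OORR U=WGBG F=YWYB D=GWYW B=YBGB
Query 1: F[2] = Y
Query 2: R[2] = R
Query 3: U[2] = B
Query 4: U[3] = G
Query 5: D[2] = Y
Query 6: L[3] = R

Answer: Y R B G Y R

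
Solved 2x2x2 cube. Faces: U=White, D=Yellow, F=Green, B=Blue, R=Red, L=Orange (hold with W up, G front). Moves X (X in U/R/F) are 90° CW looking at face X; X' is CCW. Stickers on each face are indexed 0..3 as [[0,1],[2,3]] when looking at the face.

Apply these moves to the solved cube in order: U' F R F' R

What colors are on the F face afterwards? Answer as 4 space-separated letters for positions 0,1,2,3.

Answer: G Y G R

Derivation:
After move 1 (U'): U=WWWW F=OOGG R=GGRR B=RRBB L=BBOO
After move 2 (F): F=GOGO U=WWOB R=WGWR D=RGYY L=BYOY
After move 3 (R): R=WWRG U=WOOO F=GGGY D=RBYR B=BRWB
After move 4 (F'): F=GYGG U=WOWR R=BWRG D=YYYR L=BOOO
After move 5 (R): R=RBGW U=WYWG F=GYGR D=YWYB B=RROB
Query: F face = GYGR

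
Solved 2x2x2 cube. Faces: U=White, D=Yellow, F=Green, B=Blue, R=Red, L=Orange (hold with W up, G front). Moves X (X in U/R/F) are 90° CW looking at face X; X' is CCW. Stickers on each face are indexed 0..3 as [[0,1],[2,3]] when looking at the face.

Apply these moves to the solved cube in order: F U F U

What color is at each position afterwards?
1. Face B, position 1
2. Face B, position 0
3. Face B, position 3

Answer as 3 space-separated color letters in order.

Answer: R G B

Derivation:
After move 1 (F): F=GGGG U=WWOO R=WRWR D=RRYY L=OYOY
After move 2 (U): U=OWOW F=WRGG R=BBWR B=OYBB L=GGOY
After move 3 (F): F=GWGR U=OWYG R=OBWR D=WBYY L=GROR
After move 4 (U): U=YOGW F=OBGR R=OYWR B=GRBB L=GWOR
Query 1: B[1] = R
Query 2: B[0] = G
Query 3: B[3] = B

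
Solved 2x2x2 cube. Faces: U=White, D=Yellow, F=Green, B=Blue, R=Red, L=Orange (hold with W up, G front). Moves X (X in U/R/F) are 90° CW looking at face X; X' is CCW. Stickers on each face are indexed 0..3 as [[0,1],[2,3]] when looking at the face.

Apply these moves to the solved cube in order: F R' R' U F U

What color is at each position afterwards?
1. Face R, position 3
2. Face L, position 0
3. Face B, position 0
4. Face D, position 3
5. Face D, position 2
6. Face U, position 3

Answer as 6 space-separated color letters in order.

After move 1 (F): F=GGGG U=WWOO R=WRWR D=RRYY L=OYOY
After move 2 (R'): R=RRWW U=WBOB F=GWGO D=RGYG B=YBRB
After move 3 (R'): R=RWRW U=WROY F=GBGB D=RWYO B=GBGB
After move 4 (U): U=OWYR F=RWGB R=GBRW B=OYGB L=GBOY
After move 5 (F): F=GRBW U=OWYB R=YBRW D=RGYO L=GROW
After move 6 (U): U=YOBW F=YBBW R=OYRW B=GRGB L=GROW
Query 1: R[3] = W
Query 2: L[0] = G
Query 3: B[0] = G
Query 4: D[3] = O
Query 5: D[2] = Y
Query 6: U[3] = W

Answer: W G G O Y W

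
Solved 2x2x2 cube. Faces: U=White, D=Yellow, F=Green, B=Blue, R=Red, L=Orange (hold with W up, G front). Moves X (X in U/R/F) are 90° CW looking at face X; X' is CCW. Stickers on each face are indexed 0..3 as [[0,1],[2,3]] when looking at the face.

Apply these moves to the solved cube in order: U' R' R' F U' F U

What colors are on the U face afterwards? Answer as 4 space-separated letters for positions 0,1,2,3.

Answer: W Y R B

Derivation:
After move 1 (U'): U=WWWW F=OOGG R=GGRR B=RRBB L=BBOO
After move 2 (R'): R=GRGR U=WBWR F=OWGW D=YOYG B=YRYB
After move 3 (R'): R=RRGG U=WYWY F=OBGR D=YWYW B=GROB
After move 4 (F): F=GORB U=WYOB R=WRYG D=GRYW L=BYOW
After move 5 (U'): U=YBWO F=BYRB R=GOYG B=WROB L=GROW
After move 6 (F): F=RBBY U=YBWR R=WOOG D=YGYW L=GGOR
After move 7 (U): U=WYRB F=WOBY R=WROG B=GGOB L=RBOR
Query: U face = WYRB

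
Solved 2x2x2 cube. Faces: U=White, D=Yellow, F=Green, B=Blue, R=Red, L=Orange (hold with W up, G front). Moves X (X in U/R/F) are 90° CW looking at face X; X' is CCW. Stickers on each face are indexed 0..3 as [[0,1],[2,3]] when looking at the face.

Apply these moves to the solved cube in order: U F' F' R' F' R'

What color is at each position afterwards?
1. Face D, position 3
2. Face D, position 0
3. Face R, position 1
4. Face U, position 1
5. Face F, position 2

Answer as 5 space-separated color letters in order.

After move 1 (U): U=WWWW F=RRGG R=BBRR B=OOBB L=GGOO
After move 2 (F'): F=RGRG U=WWBR R=YBYR D=GOYY L=GWOW
After move 3 (F'): F=GGRR U=WWYY R=OBGR D=WWYY L=GROB
After move 4 (R'): R=BROG U=WBYO F=GWRY D=WGYR B=YOWB
After move 5 (F'): F=WYGR U=WBBO R=GRWG D=RBYR L=GOOY
After move 6 (R'): R=RGGW U=WWBY F=WBGO D=RYYR B=ROBB
Query 1: D[3] = R
Query 2: D[0] = R
Query 3: R[1] = G
Query 4: U[1] = W
Query 5: F[2] = G

Answer: R R G W G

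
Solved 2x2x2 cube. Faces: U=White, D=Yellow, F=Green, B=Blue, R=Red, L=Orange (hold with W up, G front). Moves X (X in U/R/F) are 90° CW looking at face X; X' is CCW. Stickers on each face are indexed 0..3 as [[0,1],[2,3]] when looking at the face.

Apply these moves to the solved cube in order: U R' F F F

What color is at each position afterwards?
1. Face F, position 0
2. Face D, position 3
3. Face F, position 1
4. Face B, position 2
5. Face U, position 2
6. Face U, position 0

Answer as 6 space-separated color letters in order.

After move 1 (U): U=WWWW F=RRGG R=BBRR B=OOBB L=GGOO
After move 2 (R'): R=BRBR U=WBWO F=RWGW D=YRYG B=YOYB
After move 3 (F): F=GRWW U=WBOG R=WROR D=BBYG L=GYOR
After move 4 (F): F=WGWR U=WBRY R=ORGR D=OWYG L=GBOB
After move 5 (F): F=WWRG U=WBBB R=RRYR D=GOYG L=GOOW
Query 1: F[0] = W
Query 2: D[3] = G
Query 3: F[1] = W
Query 4: B[2] = Y
Query 5: U[2] = B
Query 6: U[0] = W

Answer: W G W Y B W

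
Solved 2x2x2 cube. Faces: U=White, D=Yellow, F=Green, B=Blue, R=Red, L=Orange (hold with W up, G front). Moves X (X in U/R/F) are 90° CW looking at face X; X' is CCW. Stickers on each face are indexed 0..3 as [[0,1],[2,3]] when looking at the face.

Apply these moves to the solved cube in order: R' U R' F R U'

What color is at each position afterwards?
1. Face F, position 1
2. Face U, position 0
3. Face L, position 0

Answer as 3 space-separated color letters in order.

After move 1 (R'): R=RRRR U=WBWB F=GWGW D=YGYG B=YBYB
After move 2 (U): U=WWBB F=RRGW R=YBRR B=OOYB L=GWOO
After move 3 (R'): R=BRYR U=WYBO F=RWGB D=YRYW B=GOGB
After move 4 (F): F=GRBW U=WYOW R=BROR D=YBYW L=GYOR
After move 5 (R): R=OBRR U=WROW F=GBBW D=YGYG B=WOYB
After move 6 (U'): U=RWWO F=GYBW R=GBRR B=OBYB L=WOOR
Query 1: F[1] = Y
Query 2: U[0] = R
Query 3: L[0] = W

Answer: Y R W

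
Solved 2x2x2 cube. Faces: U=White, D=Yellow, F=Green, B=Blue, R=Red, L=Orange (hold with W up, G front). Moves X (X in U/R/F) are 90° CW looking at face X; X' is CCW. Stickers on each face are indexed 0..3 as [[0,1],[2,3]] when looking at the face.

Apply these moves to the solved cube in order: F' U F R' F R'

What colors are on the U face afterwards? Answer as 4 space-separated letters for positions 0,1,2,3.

After move 1 (F'): F=GGGG U=WWRR R=YRYR D=OOYY L=OWOW
After move 2 (U): U=RWRW F=YRGG R=BBYR B=OWBB L=GGOW
After move 3 (F): F=GYGR U=RWWG R=RBWR D=YBYY L=GOOO
After move 4 (R'): R=BRRW U=RBWO F=GWGG D=YYYR B=YWBB
After move 5 (F): F=GGGW U=RBOO R=WROW D=RBYR L=GYOY
After move 6 (R'): R=RWWO U=RBOY F=GBGO D=RGYW B=RWBB
Query: U face = RBOY

Answer: R B O Y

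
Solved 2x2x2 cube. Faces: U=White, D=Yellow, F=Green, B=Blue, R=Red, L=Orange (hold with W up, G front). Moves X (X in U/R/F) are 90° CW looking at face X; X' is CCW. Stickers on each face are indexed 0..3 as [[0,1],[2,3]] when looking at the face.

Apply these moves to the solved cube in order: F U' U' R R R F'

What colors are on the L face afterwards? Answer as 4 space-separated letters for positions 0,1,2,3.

Answer: W G O W

Derivation:
After move 1 (F): F=GGGG U=WWOO R=WRWR D=RRYY L=OYOY
After move 2 (U'): U=WOWO F=OYGG R=GGWR B=WRBB L=BBOY
After move 3 (U'): U=OOWW F=BBGG R=OYWR B=GGBB L=WROY
After move 4 (R): R=WORY U=OBWG F=BRGY D=RBYG B=WGOB
After move 5 (R): R=RWYO U=ORWY F=BBGG D=ROYW B=GGBB
After move 6 (R): R=YROW U=OBWG F=BOGW D=RBYG B=YGRB
After move 7 (F'): F=OWBG U=OBYO R=BRRW D=RYYG L=WGOW
Query: L face = WGOW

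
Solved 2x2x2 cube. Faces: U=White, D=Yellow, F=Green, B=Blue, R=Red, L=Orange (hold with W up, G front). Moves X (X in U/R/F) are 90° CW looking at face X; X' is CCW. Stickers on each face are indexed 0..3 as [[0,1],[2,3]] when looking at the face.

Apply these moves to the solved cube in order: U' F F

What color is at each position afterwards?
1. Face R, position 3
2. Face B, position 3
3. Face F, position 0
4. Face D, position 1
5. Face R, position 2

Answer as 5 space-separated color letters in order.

Answer: R B G W B

Derivation:
After move 1 (U'): U=WWWW F=OOGG R=GGRR B=RRBB L=BBOO
After move 2 (F): F=GOGO U=WWOB R=WGWR D=RGYY L=BYOY
After move 3 (F): F=GGOO U=WWYY R=OGBR D=WWYY L=BROG
Query 1: R[3] = R
Query 2: B[3] = B
Query 3: F[0] = G
Query 4: D[1] = W
Query 5: R[2] = B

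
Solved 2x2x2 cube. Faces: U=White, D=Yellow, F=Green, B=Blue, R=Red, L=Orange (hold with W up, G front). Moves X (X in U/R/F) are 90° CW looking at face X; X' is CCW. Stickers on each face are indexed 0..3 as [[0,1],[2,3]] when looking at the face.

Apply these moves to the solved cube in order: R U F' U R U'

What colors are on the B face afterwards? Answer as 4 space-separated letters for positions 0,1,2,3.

After move 1 (R): R=RRRR U=WGWG F=GYGY D=YBYB B=WBWB
After move 2 (U): U=WWGG F=RRGY R=WBRR B=OOWB L=GYOO
After move 3 (F'): F=RYRG U=WWWR R=BBYR D=YOYB L=GGOG
After move 4 (U): U=WWRW F=BBRG R=OOYR B=GGWB L=RYOG
After move 5 (R): R=YORO U=WBRG F=BORB D=YWYG B=WGWB
After move 6 (U'): U=BGWR F=RYRB R=BORO B=YOWB L=WGOG
Query: B face = YOWB

Answer: Y O W B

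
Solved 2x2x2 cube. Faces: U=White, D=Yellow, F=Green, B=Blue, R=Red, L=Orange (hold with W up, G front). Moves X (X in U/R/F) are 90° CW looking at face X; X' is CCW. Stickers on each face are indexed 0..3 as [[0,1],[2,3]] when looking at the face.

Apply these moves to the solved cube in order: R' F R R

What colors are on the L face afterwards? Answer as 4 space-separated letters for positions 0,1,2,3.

Answer: O Y O G

Derivation:
After move 1 (R'): R=RRRR U=WBWB F=GWGW D=YGYG B=YBYB
After move 2 (F): F=GGWW U=WBOO R=WRBR D=RRYG L=OYOG
After move 3 (R): R=BWRR U=WGOW F=GRWG D=RYYY B=OBBB
After move 4 (R): R=RBRW U=WROG F=GYWY D=RBYO B=WBGB
Query: L face = OYOG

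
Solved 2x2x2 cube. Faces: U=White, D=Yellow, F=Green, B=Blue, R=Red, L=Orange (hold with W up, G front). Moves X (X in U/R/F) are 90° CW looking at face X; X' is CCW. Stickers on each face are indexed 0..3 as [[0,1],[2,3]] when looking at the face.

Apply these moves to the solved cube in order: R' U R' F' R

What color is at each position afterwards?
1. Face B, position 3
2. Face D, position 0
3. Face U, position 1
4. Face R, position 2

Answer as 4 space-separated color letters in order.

After move 1 (R'): R=RRRR U=WBWB F=GWGW D=YGYG B=YBYB
After move 2 (U): U=WWBB F=RRGW R=YBRR B=OOYB L=GWOO
After move 3 (R'): R=BRYR U=WYBO F=RWGB D=YRYW B=GOGB
After move 4 (F'): F=WBRG U=WYBY R=RRYR D=WOYW L=GOOB
After move 5 (R): R=YRRR U=WBBG F=WORW D=WGYG B=YOYB
Query 1: B[3] = B
Query 2: D[0] = W
Query 3: U[1] = B
Query 4: R[2] = R

Answer: B W B R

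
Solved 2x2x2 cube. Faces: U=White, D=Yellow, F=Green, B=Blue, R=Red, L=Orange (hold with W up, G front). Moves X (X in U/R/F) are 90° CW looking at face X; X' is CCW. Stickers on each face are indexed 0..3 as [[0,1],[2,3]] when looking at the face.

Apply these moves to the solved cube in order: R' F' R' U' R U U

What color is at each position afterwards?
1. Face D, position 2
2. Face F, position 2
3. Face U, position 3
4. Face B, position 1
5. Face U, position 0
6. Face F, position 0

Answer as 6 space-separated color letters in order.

After move 1 (R'): R=RRRR U=WBWB F=GWGW D=YGYG B=YBYB
After move 2 (F'): F=WWGG U=WBRR R=GRYR D=OOYG L=OBOW
After move 3 (R'): R=RRGY U=WYRY F=WBGR D=OWYG B=GBOB
After move 4 (U'): U=YYWR F=OBGR R=WBGY B=RROB L=GBOW
After move 5 (R): R=GWYB U=YBWR F=OWGG D=OOYR B=RRYB
After move 6 (U): U=WYRB F=GWGG R=RRYB B=GBYB L=OWOW
After move 7 (U): U=RWBY F=RRGG R=GBYB B=OWYB L=GWOW
Query 1: D[2] = Y
Query 2: F[2] = G
Query 3: U[3] = Y
Query 4: B[1] = W
Query 5: U[0] = R
Query 6: F[0] = R

Answer: Y G Y W R R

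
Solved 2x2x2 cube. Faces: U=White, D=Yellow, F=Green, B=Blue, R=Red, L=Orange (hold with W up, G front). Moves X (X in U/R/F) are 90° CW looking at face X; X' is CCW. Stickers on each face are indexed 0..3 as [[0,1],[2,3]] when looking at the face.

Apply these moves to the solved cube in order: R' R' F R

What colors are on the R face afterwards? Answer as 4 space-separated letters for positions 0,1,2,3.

After move 1 (R'): R=RRRR U=WBWB F=GWGW D=YGYG B=YBYB
After move 2 (R'): R=RRRR U=WYWY F=GBGB D=YWYW B=GBGB
After move 3 (F): F=GGBB U=WYOO R=WRYR D=RRYW L=OYOW
After move 4 (R): R=YWRR U=WGOB F=GRBW D=RGYG B=OBYB
Query: R face = YWRR

Answer: Y W R R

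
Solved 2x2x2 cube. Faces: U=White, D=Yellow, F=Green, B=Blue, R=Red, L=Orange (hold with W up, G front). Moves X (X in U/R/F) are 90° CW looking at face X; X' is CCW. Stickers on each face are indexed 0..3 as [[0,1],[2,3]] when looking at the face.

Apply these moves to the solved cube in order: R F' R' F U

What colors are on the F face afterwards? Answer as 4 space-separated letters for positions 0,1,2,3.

After move 1 (R): R=RRRR U=WGWG F=GYGY D=YBYB B=WBWB
After move 2 (F'): F=YYGG U=WGRR R=BRYR D=OOYB L=OGOW
After move 3 (R'): R=RRBY U=WWRW F=YGGR D=OYYG B=BBOB
After move 4 (F): F=GYRG U=WWWG R=RRWY D=BRYG L=OOOY
After move 5 (U): U=WWGW F=RRRG R=BBWY B=OOOB L=GYOY
Query: F face = RRRG

Answer: R R R G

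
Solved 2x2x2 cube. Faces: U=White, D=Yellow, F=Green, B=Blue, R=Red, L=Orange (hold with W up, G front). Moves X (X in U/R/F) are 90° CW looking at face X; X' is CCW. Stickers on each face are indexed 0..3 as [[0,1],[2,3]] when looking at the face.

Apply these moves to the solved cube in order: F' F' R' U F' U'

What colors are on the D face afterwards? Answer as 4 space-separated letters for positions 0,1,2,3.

After move 1 (F'): F=GGGG U=WWRR R=YRYR D=OOYY L=OWOW
After move 2 (F'): F=GGGG U=WWYY R=OROR D=WWYY L=OROR
After move 3 (R'): R=RROO U=WBYB F=GWGY D=WGYG B=YBWB
After move 4 (U): U=YWBB F=RRGY R=YBOO B=ORWB L=GWOR
After move 5 (F'): F=RYRG U=YWYO R=GBWO D=WRYG L=GBOB
After move 6 (U'): U=WOYY F=GBRG R=RYWO B=GBWB L=OROB
Query: D face = WRYG

Answer: W R Y G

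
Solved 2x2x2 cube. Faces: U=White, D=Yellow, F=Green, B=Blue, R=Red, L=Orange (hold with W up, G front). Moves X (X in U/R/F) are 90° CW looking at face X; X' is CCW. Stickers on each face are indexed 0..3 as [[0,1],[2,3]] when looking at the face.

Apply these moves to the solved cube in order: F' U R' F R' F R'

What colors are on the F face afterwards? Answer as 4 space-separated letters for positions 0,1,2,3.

Answer: W O G O

Derivation:
After move 1 (F'): F=GGGG U=WWRR R=YRYR D=OOYY L=OWOW
After move 2 (U): U=RWRW F=YRGG R=BBYR B=OWBB L=GGOW
After move 3 (R'): R=BRBY U=RBRO F=YWGW D=ORYG B=YWOB
After move 4 (F): F=GYWW U=RBWG R=RROY D=BBYG L=GOOR
After move 5 (R'): R=RYRO U=ROWY F=GBWG D=BYYW B=GWBB
After move 6 (F): F=WGGB U=RORO R=WYYO D=RRYW L=GBOY
After move 7 (R'): R=YOWY U=RBRG F=WOGO D=RGYB B=WWRB
Query: F face = WOGO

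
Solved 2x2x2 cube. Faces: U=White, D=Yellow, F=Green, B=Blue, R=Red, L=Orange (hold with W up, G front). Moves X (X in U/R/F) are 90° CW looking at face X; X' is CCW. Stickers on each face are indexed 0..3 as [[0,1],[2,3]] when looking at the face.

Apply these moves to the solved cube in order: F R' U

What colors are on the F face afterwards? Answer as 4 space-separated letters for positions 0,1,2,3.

After move 1 (F): F=GGGG U=WWOO R=WRWR D=RRYY L=OYOY
After move 2 (R'): R=RRWW U=WBOB F=GWGO D=RGYG B=YBRB
After move 3 (U): U=OWBB F=RRGO R=YBWW B=OYRB L=GWOY
Query: F face = RRGO

Answer: R R G O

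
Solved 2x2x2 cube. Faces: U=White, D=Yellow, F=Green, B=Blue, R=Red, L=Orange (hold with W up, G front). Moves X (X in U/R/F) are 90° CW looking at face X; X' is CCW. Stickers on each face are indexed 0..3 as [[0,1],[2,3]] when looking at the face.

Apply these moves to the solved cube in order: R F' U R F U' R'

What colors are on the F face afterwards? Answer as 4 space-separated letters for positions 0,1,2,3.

Answer: Y Y B W

Derivation:
After move 1 (R): R=RRRR U=WGWG F=GYGY D=YBYB B=WBWB
After move 2 (F'): F=YYGG U=WGRR R=BRYR D=OOYB L=OGOW
After move 3 (U): U=RWRG F=BRGG R=WBYR B=OGWB L=YYOW
After move 4 (R): R=YWRB U=RRRG F=BOGB D=OWYO B=GGWB
After move 5 (F): F=GBBO U=RRWY R=RWGB D=RYYO L=YOOW
After move 6 (U'): U=RYRW F=YOBO R=GBGB B=RWWB L=GGOW
After move 7 (R'): R=BBGG U=RWRR F=YYBW D=ROYO B=OWYB
Query: F face = YYBW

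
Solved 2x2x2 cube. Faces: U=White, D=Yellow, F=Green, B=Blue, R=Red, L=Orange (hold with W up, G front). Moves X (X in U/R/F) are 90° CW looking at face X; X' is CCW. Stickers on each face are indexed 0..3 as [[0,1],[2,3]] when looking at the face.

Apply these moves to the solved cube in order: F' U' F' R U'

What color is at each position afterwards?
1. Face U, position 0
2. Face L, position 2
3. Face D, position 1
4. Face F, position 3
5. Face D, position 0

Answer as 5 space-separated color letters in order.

After move 1 (F'): F=GGGG U=WWRR R=YRYR D=OOYY L=OWOW
After move 2 (U'): U=WRWR F=OWGG R=GGYR B=YRBB L=BBOW
After move 3 (F'): F=WGOG U=WRGY R=OGOR D=BWYY L=BROW
After move 4 (R): R=OORG U=WGGG F=WWOY D=BBYY B=YRRB
After move 5 (U'): U=GGWG F=BROY R=WWRG B=OORB L=YROW
Query 1: U[0] = G
Query 2: L[2] = O
Query 3: D[1] = B
Query 4: F[3] = Y
Query 5: D[0] = B

Answer: G O B Y B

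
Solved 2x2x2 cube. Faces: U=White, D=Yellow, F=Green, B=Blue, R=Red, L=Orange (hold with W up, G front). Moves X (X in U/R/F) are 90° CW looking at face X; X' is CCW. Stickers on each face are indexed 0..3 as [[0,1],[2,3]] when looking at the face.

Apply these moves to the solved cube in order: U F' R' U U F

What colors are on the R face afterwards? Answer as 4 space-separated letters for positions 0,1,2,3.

Answer: B W W Y

Derivation:
After move 1 (U): U=WWWW F=RRGG R=BBRR B=OOBB L=GGOO
After move 2 (F'): F=RGRG U=WWBR R=YBYR D=GOYY L=GWOW
After move 3 (R'): R=BRYY U=WBBO F=RWRR D=GGYG B=YOOB
After move 4 (U): U=BWOB F=BRRR R=YOYY B=GWOB L=RWOW
After move 5 (U): U=OBBW F=YORR R=GWYY B=RWOB L=BROW
After move 6 (F): F=RYRO U=OBWR R=BWWY D=YGYG L=BGOG
Query: R face = BWWY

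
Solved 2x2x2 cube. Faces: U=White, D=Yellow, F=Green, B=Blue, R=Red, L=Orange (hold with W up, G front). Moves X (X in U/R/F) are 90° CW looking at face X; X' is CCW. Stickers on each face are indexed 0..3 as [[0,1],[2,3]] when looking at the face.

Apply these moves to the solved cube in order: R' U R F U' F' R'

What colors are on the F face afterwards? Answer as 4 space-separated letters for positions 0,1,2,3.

After move 1 (R'): R=RRRR U=WBWB F=GWGW D=YGYG B=YBYB
After move 2 (U): U=WWBB F=RRGW R=YBRR B=OOYB L=GWOO
After move 3 (R): R=RYRB U=WRBW F=RGGG D=YYYO B=BOWB
After move 4 (F): F=GRGG U=WROW R=BYWB D=RRYO L=GYOY
After move 5 (U'): U=RWWO F=GYGG R=GRWB B=BYWB L=BOOY
After move 6 (F'): F=YGGG U=RWGW R=RRRB D=OYYO L=BOOW
After move 7 (R'): R=RBRR U=RWGB F=YWGW D=OGYG B=OYYB
Query: F face = YWGW

Answer: Y W G W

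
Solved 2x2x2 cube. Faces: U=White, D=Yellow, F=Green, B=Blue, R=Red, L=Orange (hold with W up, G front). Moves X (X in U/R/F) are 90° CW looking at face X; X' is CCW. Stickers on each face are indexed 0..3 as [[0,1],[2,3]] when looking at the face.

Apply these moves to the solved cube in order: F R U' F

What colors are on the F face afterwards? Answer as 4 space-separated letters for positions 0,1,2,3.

After move 1 (F): F=GGGG U=WWOO R=WRWR D=RRYY L=OYOY
After move 2 (R): R=WWRR U=WGOG F=GRGY D=RBYB B=OBWB
After move 3 (U'): U=GGWO F=OYGY R=GRRR B=WWWB L=OBOY
After move 4 (F): F=GOYY U=GGYB R=WROR D=RGYB L=OROB
Query: F face = GOYY

Answer: G O Y Y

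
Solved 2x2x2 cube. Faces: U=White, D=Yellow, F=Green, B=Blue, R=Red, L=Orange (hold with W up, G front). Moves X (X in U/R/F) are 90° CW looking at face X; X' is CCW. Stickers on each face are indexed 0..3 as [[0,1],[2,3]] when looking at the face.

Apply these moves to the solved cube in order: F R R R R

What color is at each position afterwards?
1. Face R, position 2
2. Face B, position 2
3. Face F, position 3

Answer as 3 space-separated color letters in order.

After move 1 (F): F=GGGG U=WWOO R=WRWR D=RRYY L=OYOY
After move 2 (R): R=WWRR U=WGOG F=GRGY D=RBYB B=OBWB
After move 3 (R): R=RWRW U=WROY F=GBGB D=RWYO B=GBGB
After move 4 (R): R=RRWW U=WBOB F=GWGO D=RGYG B=YBRB
After move 5 (R): R=WRWR U=WWOO F=GGGG D=RRYY B=BBBB
Query 1: R[2] = W
Query 2: B[2] = B
Query 3: F[3] = G

Answer: W B G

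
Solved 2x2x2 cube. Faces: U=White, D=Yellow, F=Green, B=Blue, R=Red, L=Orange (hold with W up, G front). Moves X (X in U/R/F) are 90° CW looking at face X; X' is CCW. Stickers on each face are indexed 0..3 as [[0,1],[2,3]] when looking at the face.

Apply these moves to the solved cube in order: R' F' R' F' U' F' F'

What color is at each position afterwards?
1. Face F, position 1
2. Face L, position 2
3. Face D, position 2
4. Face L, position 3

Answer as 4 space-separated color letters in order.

After move 1 (R'): R=RRRR U=WBWB F=GWGW D=YGYG B=YBYB
After move 2 (F'): F=WWGG U=WBRR R=GRYR D=OOYG L=OBOW
After move 3 (R'): R=RRGY U=WYRY F=WBGR D=OWYG B=GBOB
After move 4 (F'): F=BRWG U=WYRG R=WROY D=BWYG L=OYOR
After move 5 (U'): U=YGWR F=OYWG R=BROY B=WROB L=GBOR
After move 6 (F'): F=YGOW U=YGBO R=WRBY D=BRYG L=GROW
After move 7 (F'): F=GWYO U=YGWB R=RRBY D=RWYG L=GOOB
Query 1: F[1] = W
Query 2: L[2] = O
Query 3: D[2] = Y
Query 4: L[3] = B

Answer: W O Y B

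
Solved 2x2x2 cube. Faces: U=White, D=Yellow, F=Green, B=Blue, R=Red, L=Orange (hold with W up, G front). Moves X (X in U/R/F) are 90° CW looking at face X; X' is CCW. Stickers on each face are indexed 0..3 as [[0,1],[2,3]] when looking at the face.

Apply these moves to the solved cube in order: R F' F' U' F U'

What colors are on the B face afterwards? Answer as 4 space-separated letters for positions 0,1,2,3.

After move 1 (R): R=RRRR U=WGWG F=GYGY D=YBYB B=WBWB
After move 2 (F'): F=YYGG U=WGRR R=BRYR D=OOYB L=OGOW
After move 3 (F'): F=YGYG U=WGBY R=OROR D=GWYB L=OROR
After move 4 (U'): U=GYWB F=ORYG R=YGOR B=ORWB L=WBOR
After move 5 (F): F=YOGR U=GYRB R=WGBR D=OYYB L=WGOW
After move 6 (U'): U=YBGR F=WGGR R=YOBR B=WGWB L=OROW
Query: B face = WGWB

Answer: W G W B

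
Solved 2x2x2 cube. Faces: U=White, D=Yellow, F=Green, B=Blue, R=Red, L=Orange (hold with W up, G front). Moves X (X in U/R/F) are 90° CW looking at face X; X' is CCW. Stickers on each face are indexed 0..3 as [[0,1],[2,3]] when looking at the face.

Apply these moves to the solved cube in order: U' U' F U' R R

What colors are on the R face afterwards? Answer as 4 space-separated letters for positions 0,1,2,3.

After move 1 (U'): U=WWWW F=OOGG R=GGRR B=RRBB L=BBOO
After move 2 (U'): U=WWWW F=BBGG R=OORR B=GGBB L=RROO
After move 3 (F): F=GBGB U=WWOR R=WOWR D=ROYY L=RYOY
After move 4 (U'): U=WRWO F=RYGB R=GBWR B=WOBB L=GGOY
After move 5 (R): R=WGRB U=WYWB F=ROGY D=RBYW B=OORB
After move 6 (R): R=RWBG U=WOWY F=RBGW D=RRYO B=BOYB
Query: R face = RWBG

Answer: R W B G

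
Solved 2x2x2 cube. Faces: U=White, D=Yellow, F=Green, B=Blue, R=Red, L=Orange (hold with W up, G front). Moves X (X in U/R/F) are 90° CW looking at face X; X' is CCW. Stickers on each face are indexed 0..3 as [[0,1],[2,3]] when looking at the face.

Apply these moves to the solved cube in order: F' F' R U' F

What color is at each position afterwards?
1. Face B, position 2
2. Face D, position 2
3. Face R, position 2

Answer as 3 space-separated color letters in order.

After move 1 (F'): F=GGGG U=WWRR R=YRYR D=OOYY L=OWOW
After move 2 (F'): F=GGGG U=WWYY R=OROR D=WWYY L=OROR
After move 3 (R): R=OORR U=WGYG F=GWGY D=WBYB B=YBWB
After move 4 (U'): U=GGWY F=ORGY R=GWRR B=OOWB L=YBOR
After move 5 (F): F=GOYR U=GGRB R=WWYR D=RGYB L=YWOB
Query 1: B[2] = W
Query 2: D[2] = Y
Query 3: R[2] = Y

Answer: W Y Y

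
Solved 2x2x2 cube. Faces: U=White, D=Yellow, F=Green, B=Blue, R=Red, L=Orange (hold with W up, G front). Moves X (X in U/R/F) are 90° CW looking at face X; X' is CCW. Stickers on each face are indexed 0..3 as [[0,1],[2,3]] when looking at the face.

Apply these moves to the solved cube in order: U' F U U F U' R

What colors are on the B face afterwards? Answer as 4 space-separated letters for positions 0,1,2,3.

Answer: Y Y G B

Derivation:
After move 1 (U'): U=WWWW F=OOGG R=GGRR B=RRBB L=BBOO
After move 2 (F): F=GOGO U=WWOB R=WGWR D=RGYY L=BYOY
After move 3 (U): U=OWBW F=WGGO R=RRWR B=BYBB L=GOOY
After move 4 (U): U=BOWW F=RRGO R=BYWR B=GOBB L=WGOY
After move 5 (F): F=GROR U=BOYG R=WYWR D=WBYY L=WROG
After move 6 (U'): U=OGBY F=WROR R=GRWR B=WYBB L=GOOG
After move 7 (R): R=WGRR U=ORBR F=WBOY D=WBYW B=YYGB
Query: B face = YYGB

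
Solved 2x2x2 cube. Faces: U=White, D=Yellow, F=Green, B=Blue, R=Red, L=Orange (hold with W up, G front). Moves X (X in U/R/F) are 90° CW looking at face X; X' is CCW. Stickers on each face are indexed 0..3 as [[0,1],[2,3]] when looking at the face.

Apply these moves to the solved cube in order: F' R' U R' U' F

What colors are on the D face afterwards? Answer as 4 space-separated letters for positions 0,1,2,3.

After move 1 (F'): F=GGGG U=WWRR R=YRYR D=OOYY L=OWOW
After move 2 (R'): R=RRYY U=WBRB F=GWGR D=OGYG B=YBOB
After move 3 (U): U=RWBB F=RRGR R=YBYY B=OWOB L=GWOW
After move 4 (R'): R=BYYY U=ROBO F=RWGB D=ORYR B=GWGB
After move 5 (U'): U=OORB F=GWGB R=RWYY B=BYGB L=GWOW
After move 6 (F): F=GGBW U=OOWW R=RWBY D=YRYR L=GOOR
Query: D face = YRYR

Answer: Y R Y R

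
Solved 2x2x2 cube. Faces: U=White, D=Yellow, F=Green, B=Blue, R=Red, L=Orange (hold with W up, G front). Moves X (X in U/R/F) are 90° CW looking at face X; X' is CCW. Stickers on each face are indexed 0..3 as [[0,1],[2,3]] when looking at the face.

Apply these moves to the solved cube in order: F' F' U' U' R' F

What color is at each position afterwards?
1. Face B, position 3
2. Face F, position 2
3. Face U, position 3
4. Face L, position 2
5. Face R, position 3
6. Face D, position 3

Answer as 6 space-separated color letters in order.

Answer: B W R O O G

Derivation:
After move 1 (F'): F=GGGG U=WWRR R=YRYR D=OOYY L=OWOW
After move 2 (F'): F=GGGG U=WWYY R=OROR D=WWYY L=OROR
After move 3 (U'): U=WYWY F=ORGG R=GGOR B=ORBB L=BBOR
After move 4 (U'): U=YYWW F=BBGG R=OROR B=GGBB L=OROR
After move 5 (R'): R=RROO U=YBWG F=BYGW D=WBYG B=YGWB
After move 6 (F): F=GBWY U=YBRR R=WRGO D=ORYG L=OWOB
Query 1: B[3] = B
Query 2: F[2] = W
Query 3: U[3] = R
Query 4: L[2] = O
Query 5: R[3] = O
Query 6: D[3] = G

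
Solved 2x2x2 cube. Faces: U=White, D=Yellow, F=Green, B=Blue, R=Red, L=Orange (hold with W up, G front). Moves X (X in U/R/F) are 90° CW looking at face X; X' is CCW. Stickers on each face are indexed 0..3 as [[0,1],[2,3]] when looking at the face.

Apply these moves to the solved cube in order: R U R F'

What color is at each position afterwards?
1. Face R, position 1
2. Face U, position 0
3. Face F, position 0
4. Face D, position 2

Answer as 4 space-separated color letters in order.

After move 1 (R): R=RRRR U=WGWG F=GYGY D=YBYB B=WBWB
After move 2 (U): U=WWGG F=RRGY R=WBRR B=OOWB L=GYOO
After move 3 (R): R=RWRB U=WRGY F=RBGB D=YWYO B=GOWB
After move 4 (F'): F=BBRG U=WRRR R=WWYB D=YOYO L=GYOG
Query 1: R[1] = W
Query 2: U[0] = W
Query 3: F[0] = B
Query 4: D[2] = Y

Answer: W W B Y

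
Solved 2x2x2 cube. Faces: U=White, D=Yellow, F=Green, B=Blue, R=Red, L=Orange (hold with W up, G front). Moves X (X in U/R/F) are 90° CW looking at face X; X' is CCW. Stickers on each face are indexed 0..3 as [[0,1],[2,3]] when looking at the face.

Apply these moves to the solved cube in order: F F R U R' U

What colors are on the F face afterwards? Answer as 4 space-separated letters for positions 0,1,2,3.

Answer: B R G G

Derivation:
After move 1 (F): F=GGGG U=WWOO R=WRWR D=RRYY L=OYOY
After move 2 (F): F=GGGG U=WWYY R=OROR D=WWYY L=OROR
After move 3 (R): R=OORR U=WGYG F=GWGY D=WBYB B=YBWB
After move 4 (U): U=YWGG F=OOGY R=YBRR B=ORWB L=GWOR
After move 5 (R'): R=BRYR U=YWGO F=OWGG D=WOYY B=BRBB
After move 6 (U): U=GYOW F=BRGG R=BRYR B=GWBB L=OWOR
Query: F face = BRGG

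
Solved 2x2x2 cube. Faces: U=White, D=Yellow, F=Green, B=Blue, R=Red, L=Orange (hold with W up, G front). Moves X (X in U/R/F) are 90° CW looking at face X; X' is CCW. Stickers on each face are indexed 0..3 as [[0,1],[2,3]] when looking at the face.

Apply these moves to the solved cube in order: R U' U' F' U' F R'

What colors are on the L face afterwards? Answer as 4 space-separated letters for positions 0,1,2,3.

After move 1 (R): R=RRRR U=WGWG F=GYGY D=YBYB B=WBWB
After move 2 (U'): U=GGWW F=OOGY R=GYRR B=RRWB L=WBOO
After move 3 (U'): U=GWGW F=WBGY R=OORR B=GYWB L=RROO
After move 4 (F'): F=BYWG U=GWOR R=BOYR D=ROYB L=RWOG
After move 5 (U'): U=WRGO F=RWWG R=BYYR B=BOWB L=GYOG
After move 6 (F): F=WRGW U=WRGY R=GYOR D=YBYB L=GROO
After move 7 (R'): R=YRGO U=WWGB F=WRGY D=YRYW B=BOBB
Query: L face = GROO

Answer: G R O O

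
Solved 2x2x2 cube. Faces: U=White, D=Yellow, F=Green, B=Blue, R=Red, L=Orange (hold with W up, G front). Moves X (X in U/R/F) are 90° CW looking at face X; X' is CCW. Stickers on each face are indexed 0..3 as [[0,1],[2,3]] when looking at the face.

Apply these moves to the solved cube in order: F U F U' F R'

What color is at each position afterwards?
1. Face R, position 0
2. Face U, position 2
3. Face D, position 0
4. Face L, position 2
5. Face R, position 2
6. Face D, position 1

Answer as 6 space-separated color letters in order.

Answer: W R W O O G

Derivation:
After move 1 (F): F=GGGG U=WWOO R=WRWR D=RRYY L=OYOY
After move 2 (U): U=OWOW F=WRGG R=BBWR B=OYBB L=GGOY
After move 3 (F): F=GWGR U=OWYG R=OBWR D=WBYY L=GROR
After move 4 (U'): U=WGOY F=GRGR R=GWWR B=OBBB L=OYOR
After move 5 (F): F=GGRR U=WGRY R=OWYR D=WGYY L=OWOB
After move 6 (R'): R=WROY U=WBRO F=GGRY D=WGYR B=YBGB
Query 1: R[0] = W
Query 2: U[2] = R
Query 3: D[0] = W
Query 4: L[2] = O
Query 5: R[2] = O
Query 6: D[1] = G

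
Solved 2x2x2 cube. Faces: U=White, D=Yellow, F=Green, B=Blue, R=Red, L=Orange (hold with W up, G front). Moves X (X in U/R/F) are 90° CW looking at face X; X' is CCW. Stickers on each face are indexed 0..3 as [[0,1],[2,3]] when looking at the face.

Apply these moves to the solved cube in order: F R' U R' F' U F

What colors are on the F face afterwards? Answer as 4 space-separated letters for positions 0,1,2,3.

After move 1 (F): F=GGGG U=WWOO R=WRWR D=RRYY L=OYOY
After move 2 (R'): R=RRWW U=WBOB F=GWGO D=RGYG B=YBRB
After move 3 (U): U=OWBB F=RRGO R=YBWW B=OYRB L=GWOY
After move 4 (R'): R=BWYW U=ORBO F=RWGB D=RRYO B=GYGB
After move 5 (F'): F=WBRG U=ORBY R=RWRW D=WYYO L=GOOB
After move 6 (U): U=BOYR F=RWRG R=GYRW B=GOGB L=WBOB
After move 7 (F): F=RRGW U=BOBB R=YYRW D=RGYO L=WWOY
Query: F face = RRGW

Answer: R R G W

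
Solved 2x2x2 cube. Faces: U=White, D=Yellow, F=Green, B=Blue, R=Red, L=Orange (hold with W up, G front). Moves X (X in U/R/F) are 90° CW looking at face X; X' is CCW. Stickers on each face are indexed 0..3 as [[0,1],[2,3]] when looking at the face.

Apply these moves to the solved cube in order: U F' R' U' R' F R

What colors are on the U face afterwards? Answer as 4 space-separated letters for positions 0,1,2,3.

After move 1 (U): U=WWWW F=RRGG R=BBRR B=OOBB L=GGOO
After move 2 (F'): F=RGRG U=WWBR R=YBYR D=GOYY L=GWOW
After move 3 (R'): R=BRYY U=WBBO F=RWRR D=GGYG B=YOOB
After move 4 (U'): U=BOWB F=GWRR R=RWYY B=BROB L=YOOW
After move 5 (R'): R=WYRY U=BOWB F=GORB D=GWYR B=GRGB
After move 6 (F): F=RGBO U=BOWO R=WYBY D=RWYR L=YGOW
After move 7 (R): R=BWYY U=BGWO F=RWBR D=RGYG B=OROB
Query: U face = BGWO

Answer: B G W O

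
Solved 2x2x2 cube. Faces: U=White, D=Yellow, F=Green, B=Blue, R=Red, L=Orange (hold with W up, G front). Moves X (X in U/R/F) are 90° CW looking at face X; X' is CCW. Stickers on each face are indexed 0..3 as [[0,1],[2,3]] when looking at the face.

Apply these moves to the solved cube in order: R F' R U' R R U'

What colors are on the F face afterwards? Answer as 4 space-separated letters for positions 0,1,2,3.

Answer: R B G Y

Derivation:
After move 1 (R): R=RRRR U=WGWG F=GYGY D=YBYB B=WBWB
After move 2 (F'): F=YYGG U=WGRR R=BRYR D=OOYB L=OGOW
After move 3 (R): R=YBRR U=WYRG F=YOGB D=OWYW B=RBGB
After move 4 (U'): U=YGWR F=OGGB R=YORR B=YBGB L=RBOW
After move 5 (R): R=RYRO U=YGWB F=OWGW D=OGYY B=RBGB
After move 6 (R): R=RROY U=YWWW F=OGGY D=OGYR B=BBGB
After move 7 (U'): U=WWYW F=RBGY R=OGOY B=RRGB L=BBOW
Query: F face = RBGY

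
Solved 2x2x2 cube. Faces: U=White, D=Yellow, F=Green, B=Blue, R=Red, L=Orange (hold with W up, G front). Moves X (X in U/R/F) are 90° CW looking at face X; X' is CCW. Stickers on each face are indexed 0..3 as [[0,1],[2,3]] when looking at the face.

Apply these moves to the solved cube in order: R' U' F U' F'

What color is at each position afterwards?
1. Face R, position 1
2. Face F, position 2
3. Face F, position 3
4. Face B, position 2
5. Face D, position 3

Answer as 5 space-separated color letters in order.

Answer: O Y W Y G

Derivation:
After move 1 (R'): R=RRRR U=WBWB F=GWGW D=YGYG B=YBYB
After move 2 (U'): U=BBWW F=OOGW R=GWRR B=RRYB L=YBOO
After move 3 (F): F=GOWO U=BBOB R=WWWR D=RGYG L=YYOG
After move 4 (U'): U=BBBO F=YYWO R=GOWR B=WWYB L=RROG
After move 5 (F'): F=YOYW U=BBGW R=GORR D=RGYG L=ROOB
Query 1: R[1] = O
Query 2: F[2] = Y
Query 3: F[3] = W
Query 4: B[2] = Y
Query 5: D[3] = G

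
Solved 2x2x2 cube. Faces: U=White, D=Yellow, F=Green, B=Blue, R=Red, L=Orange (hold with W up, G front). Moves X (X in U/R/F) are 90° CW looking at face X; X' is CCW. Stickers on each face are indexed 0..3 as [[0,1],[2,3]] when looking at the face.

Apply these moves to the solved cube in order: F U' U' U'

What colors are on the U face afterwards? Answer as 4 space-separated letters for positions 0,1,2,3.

After move 1 (F): F=GGGG U=WWOO R=WRWR D=RRYY L=OYOY
After move 2 (U'): U=WOWO F=OYGG R=GGWR B=WRBB L=BBOY
After move 3 (U'): U=OOWW F=BBGG R=OYWR B=GGBB L=WROY
After move 4 (U'): U=OWOW F=WRGG R=BBWR B=OYBB L=GGOY
Query: U face = OWOW

Answer: O W O W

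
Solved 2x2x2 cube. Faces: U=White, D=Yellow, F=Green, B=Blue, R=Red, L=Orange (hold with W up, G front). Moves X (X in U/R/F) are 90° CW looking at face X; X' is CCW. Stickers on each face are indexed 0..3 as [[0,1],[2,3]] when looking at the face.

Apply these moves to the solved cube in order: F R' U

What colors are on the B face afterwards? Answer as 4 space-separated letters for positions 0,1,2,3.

Answer: O Y R B

Derivation:
After move 1 (F): F=GGGG U=WWOO R=WRWR D=RRYY L=OYOY
After move 2 (R'): R=RRWW U=WBOB F=GWGO D=RGYG B=YBRB
After move 3 (U): U=OWBB F=RRGO R=YBWW B=OYRB L=GWOY
Query: B face = OYRB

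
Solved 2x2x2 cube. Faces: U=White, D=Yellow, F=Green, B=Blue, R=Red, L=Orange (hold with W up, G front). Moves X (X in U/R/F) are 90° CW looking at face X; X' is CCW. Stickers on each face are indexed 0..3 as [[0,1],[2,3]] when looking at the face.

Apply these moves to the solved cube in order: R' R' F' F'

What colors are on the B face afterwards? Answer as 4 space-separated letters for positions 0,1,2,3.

Answer: G B G B

Derivation:
After move 1 (R'): R=RRRR U=WBWB F=GWGW D=YGYG B=YBYB
After move 2 (R'): R=RRRR U=WYWY F=GBGB D=YWYW B=GBGB
After move 3 (F'): F=BBGG U=WYRR R=WRYR D=OOYW L=OYOW
After move 4 (F'): F=BGBG U=WYWY R=OROR D=YWYW L=OROR
Query: B face = GBGB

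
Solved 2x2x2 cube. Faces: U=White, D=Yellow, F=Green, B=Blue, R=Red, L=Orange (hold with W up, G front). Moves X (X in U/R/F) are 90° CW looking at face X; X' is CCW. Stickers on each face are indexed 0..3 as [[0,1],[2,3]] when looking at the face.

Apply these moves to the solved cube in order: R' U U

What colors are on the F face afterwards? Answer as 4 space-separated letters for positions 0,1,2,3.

Answer: Y B G W

Derivation:
After move 1 (R'): R=RRRR U=WBWB F=GWGW D=YGYG B=YBYB
After move 2 (U): U=WWBB F=RRGW R=YBRR B=OOYB L=GWOO
After move 3 (U): U=BWBW F=YBGW R=OORR B=GWYB L=RROO
Query: F face = YBGW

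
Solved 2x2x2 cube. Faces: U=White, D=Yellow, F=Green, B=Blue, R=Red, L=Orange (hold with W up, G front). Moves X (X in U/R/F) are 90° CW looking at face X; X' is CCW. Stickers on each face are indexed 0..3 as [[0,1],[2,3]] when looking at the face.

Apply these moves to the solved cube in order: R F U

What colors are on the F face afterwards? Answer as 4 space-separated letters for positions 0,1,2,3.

After move 1 (R): R=RRRR U=WGWG F=GYGY D=YBYB B=WBWB
After move 2 (F): F=GGYY U=WGOO R=WRGR D=RRYB L=OYOB
After move 3 (U): U=OWOG F=WRYY R=WBGR B=OYWB L=GGOB
Query: F face = WRYY

Answer: W R Y Y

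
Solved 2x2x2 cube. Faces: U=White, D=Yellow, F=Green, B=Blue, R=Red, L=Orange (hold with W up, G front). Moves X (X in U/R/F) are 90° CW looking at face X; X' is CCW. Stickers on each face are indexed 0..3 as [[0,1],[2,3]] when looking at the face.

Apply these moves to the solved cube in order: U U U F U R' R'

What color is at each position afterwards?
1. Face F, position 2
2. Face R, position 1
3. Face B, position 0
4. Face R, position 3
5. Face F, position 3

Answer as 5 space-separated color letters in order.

Answer: G W O R B

Derivation:
After move 1 (U): U=WWWW F=RRGG R=BBRR B=OOBB L=GGOO
After move 2 (U): U=WWWW F=BBGG R=OORR B=GGBB L=RROO
After move 3 (U): U=WWWW F=OOGG R=GGRR B=RRBB L=BBOO
After move 4 (F): F=GOGO U=WWOB R=WGWR D=RGYY L=BYOY
After move 5 (U): U=OWBW F=WGGO R=RRWR B=BYBB L=GOOY
After move 6 (R'): R=RRRW U=OBBB F=WWGW D=RGYO B=YYGB
After move 7 (R'): R=RWRR U=OGBY F=WBGB D=RWYW B=OYGB
Query 1: F[2] = G
Query 2: R[1] = W
Query 3: B[0] = O
Query 4: R[3] = R
Query 5: F[3] = B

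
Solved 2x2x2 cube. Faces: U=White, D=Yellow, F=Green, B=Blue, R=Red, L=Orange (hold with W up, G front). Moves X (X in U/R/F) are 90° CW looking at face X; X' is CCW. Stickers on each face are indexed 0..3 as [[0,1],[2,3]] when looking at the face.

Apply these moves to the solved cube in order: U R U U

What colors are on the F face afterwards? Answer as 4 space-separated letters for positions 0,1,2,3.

Answer: W O G Y

Derivation:
After move 1 (U): U=WWWW F=RRGG R=BBRR B=OOBB L=GGOO
After move 2 (R): R=RBRB U=WRWG F=RYGY D=YBYO B=WOWB
After move 3 (U): U=WWGR F=RBGY R=WORB B=GGWB L=RYOO
After move 4 (U): U=GWRW F=WOGY R=GGRB B=RYWB L=RBOO
Query: F face = WOGY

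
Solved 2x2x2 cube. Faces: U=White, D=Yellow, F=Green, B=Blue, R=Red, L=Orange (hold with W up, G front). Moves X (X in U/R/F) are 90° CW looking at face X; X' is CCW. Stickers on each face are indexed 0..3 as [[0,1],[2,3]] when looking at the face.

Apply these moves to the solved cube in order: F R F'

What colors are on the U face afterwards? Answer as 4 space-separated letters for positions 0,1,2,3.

After move 1 (F): F=GGGG U=WWOO R=WRWR D=RRYY L=OYOY
After move 2 (R): R=WWRR U=WGOG F=GRGY D=RBYB B=OBWB
After move 3 (F'): F=RYGG U=WGWR R=BWRR D=YYYB L=OGOO
Query: U face = WGWR

Answer: W G W R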